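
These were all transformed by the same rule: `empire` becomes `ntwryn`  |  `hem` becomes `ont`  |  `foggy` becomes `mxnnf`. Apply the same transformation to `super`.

zdwny

The shift depends on letter class: consonant m→t is +7, but vowel e→n is +9. Two shifts are in play — +9 for a/e/i/o/u, +7 for every other letter.
On super: s(cons)+7=z, u(vowel)+9=d, p(cons)+7=w, e(vowel)+9=n, r(cons)+7=y.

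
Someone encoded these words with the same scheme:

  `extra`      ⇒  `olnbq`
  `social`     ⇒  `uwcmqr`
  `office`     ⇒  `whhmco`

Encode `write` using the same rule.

e(4)→o(14) and x(23)→l(11) fit y≡19x+16 (mod 26); the inverse of 19 mod 26 is 11. Each letter's alphabet position (a=0..z=25) is mapped through 19·x+16 mod 26 — an affine cipher.
For write: w(22)→19·22+16≡18=s; r(17)→19·17+16≡1=b; i(8)→19·8+16≡12=m; t(19)→19·19+16≡13=n; e(4)→19·4+16≡14=o (all mod 26).

sbmno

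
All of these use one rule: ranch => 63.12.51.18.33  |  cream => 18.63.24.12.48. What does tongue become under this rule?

69.54.51.30.72.24

Each letter becomes 3×(its alphabet position, a=1..z=26) + 9.
On tongue: t=20→69, o=15→54, n=14→51, g=7→30, u=21→72, e=5→24.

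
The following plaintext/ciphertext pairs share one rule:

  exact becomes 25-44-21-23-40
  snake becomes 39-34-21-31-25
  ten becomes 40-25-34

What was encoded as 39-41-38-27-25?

surge

e is letter #5 and maps to 25: an offset of 20. Letters become their 1-based position plus 20 (so a→21, b→22, …).
Decoding 39-41-38-27-25: 39→(39−20)÷1=19=s, 41→(41−20)÷1=21=u, 38→(38−20)÷1=18=r, 27→(27−20)÷1=7=g, 25→(25−20)÷1=5=e.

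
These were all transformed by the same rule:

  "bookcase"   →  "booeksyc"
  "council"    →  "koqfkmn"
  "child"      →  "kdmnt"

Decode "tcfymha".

This is an affine cipher: with a=0,…,z=25, each position x becomes (9x+18) mod 26.
Decoding tcfymha: t(19)→3·(19−18)≡3=d; c(2)→3·(2−18)≡4=e; f(5)→3·(5−18)≡13=n; y(24)→3·(24−18)≡18=s; m(12)→3·(12−18)≡8=i; h(7)→3·(7−18)≡19=t; a(0)→3·(0−18)≡24=y (all mod 26).

density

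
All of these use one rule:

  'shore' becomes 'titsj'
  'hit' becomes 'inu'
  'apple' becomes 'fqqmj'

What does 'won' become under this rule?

xto

The shift depends on letter class: consonant s→t is +1, but vowel o→t is +5. Two shifts are in play — +5 for a/e/i/o/u, +1 for every other letter.
For won: w(cons)+1=x, o(vowel)+5=t, n(cons)+1=o.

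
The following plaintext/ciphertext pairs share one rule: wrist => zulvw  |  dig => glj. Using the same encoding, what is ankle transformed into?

dqnoh

Compare letters: w→z is +3, r→u is +3, i→l is +3 — a constant shift. It's a constant shift of +3 (ROT3).
Applying it to ankle: a+3=d, n+3=q, k+3=n, l+3=o, e+3=h.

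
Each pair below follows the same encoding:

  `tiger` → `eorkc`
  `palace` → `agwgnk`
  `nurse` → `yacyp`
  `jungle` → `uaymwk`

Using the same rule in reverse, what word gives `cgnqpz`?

racket

Shifts by position in tiger: pos 0: t→e (+11), pos 1: i→o (+6), pos 2: g→r (+11), pos 3: e→k (+6) — repeating every 2. The shifts repeat in a cycle of length 2: positions 0,1,… shift by +11, +6, then the pattern repeats.
Decoding cgnqpz: c−11=r, g−6=a, n−11=c, q−6=k, p−11=e, z−6=t.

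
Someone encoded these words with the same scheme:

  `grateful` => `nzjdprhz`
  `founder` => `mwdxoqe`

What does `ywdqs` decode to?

rough

In grateful: g→n is +7, r→z is +8, a→j is +9, t→d is +10 — the shift increases by 1 each position. The shift increases by 1 at each position, starting from +7: 7, 8, 9, ….
Decoding ywdqs: y−7=r, w−8=o, d−9=u, q−10=g, s−11=h.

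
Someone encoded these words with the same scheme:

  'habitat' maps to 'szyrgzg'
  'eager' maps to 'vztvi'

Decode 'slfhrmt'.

This is the alphabet-reversal cipher (Atbash): a becomes z, b becomes y, etc.
Decoding slfhrmt: s↔h, l↔o, f↔u, h↔s, r↔i, m↔n, t↔g.

housing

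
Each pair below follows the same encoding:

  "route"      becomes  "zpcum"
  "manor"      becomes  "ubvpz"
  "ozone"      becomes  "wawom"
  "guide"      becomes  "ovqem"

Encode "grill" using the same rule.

Shifts by position in route: pos 0: r→z (+8), pos 1: o→p (+1), pos 2: u→c (+8), pos 3: t→u (+1) — repeating every 2. It's a Vigenère-style cipher with numeric key [8,1]: position i shifts by key[i mod 2].
On grill: g+8=o, r+1=s, i+8=q, l+1=m, l+8=t.

osqmt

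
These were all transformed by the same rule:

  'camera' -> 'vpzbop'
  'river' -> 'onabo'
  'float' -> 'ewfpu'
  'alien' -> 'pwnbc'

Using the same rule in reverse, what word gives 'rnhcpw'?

signal

This is an affine cipher: with a=0,…,z=25, each position x becomes (3x+15) mod 26.
Reversing it on rnhcpw: r(17)→9·(17−15)≡18=s; n(13)→9·(13−15)≡8=i; h(7)→9·(7−15)≡6=g; c(2)→9·(2−15)≡13=n; p(15)→9·(15−15)≡0=a; w(22)→9·(22−15)≡11=l (all mod 26).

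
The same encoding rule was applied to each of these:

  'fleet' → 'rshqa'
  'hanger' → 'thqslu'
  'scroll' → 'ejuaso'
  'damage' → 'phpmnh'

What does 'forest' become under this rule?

Shifts by position in fleet: pos 0: f→r (+12), pos 1: l→s (+7), pos 2: e→h (+3), pos 3: e→q (+12), pos 4: t→a (+7) — repeating every 3. It's a Vigenère-style cipher with numeric key [12,7,3]: position i shifts by key[i mod 3].
Applying it to forest: f+12=r, o+7=v, r+3=u, e+12=q, s+7=z, t+3=w.

rvuqzw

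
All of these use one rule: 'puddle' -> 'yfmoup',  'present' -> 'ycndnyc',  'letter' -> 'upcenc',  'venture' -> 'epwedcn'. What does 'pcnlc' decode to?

It's a Vigenère-style cipher with numeric key [9,11]: position i shifts by key[i mod 2].
Undoing it on pcnlc: p−9=g, c−11=r, n−9=e, l−11=a, c−9=t.

great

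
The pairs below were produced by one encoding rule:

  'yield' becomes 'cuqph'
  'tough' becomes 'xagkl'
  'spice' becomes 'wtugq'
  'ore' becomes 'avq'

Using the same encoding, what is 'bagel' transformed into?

The shift depends on letter class: consonant y→c is +4, but vowel i→u is +12. Two shifts are in play — +12 for a/e/i/o/u, +4 for every other letter.
Applying it to bagel: b(cons)+4=f, a(vowel)+12=m, g(cons)+4=k, e(vowel)+12=q, l(cons)+4=p.

fmkqp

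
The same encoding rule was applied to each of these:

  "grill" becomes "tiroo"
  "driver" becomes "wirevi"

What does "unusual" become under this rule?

Each letter is replaced by its mirror in the alphabet: a↔z, b↔y, c↔x, and so on (the Atbash cipher).
Applying it to unusual: u↔f, n↔m, u↔f, s↔h, u↔f, a↔z, l↔o.

fmfhfzo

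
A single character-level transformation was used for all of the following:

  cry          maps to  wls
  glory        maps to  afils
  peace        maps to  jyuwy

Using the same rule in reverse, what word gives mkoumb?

squash

Compare letters: c→w is +20, r→l is +20, y→s is +20 — a constant shift. It's a constant shift of +20 (ROT20).
Decoding mkoumb: m−20=s, k−20=q, o−20=u, u−20=a, m−20=s, b−20=h.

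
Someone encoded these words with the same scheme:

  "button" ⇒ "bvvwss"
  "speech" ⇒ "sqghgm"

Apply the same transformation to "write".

wskwi

In button: b→b is +0, u→v is +1, t→v is +2, t→w is +3 — the shift increases by 1 each position. Letter i (0-indexed) is shifted by i+0, so successive shifts are 0, 1, 2, ….
On write: w+0=w, r+1=s, i+2=k, t+3=w, e+4=i.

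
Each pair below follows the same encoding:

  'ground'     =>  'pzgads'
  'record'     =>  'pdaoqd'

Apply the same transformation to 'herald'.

pxmdqt

Read the word backwards and shift each letter +12.
Applying it to herald: reverse → dlareh; then shift: d+12=p, l+12=x, a+12=m, r+12=d, e+12=q, h+12=t.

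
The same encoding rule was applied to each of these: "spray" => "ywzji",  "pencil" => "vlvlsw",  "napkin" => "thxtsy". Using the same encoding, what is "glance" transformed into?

msiwmp

Each letter shifts forward by (position + 6), i.e. 6, 7, 8, … — the shift grows by one for each successive letter.
On glance: g+6=m, l+7=s, a+8=i, n+9=w, c+10=m, e+11=p.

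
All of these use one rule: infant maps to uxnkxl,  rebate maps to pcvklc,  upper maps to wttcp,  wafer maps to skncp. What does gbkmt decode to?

This is an affine cipher: with a=0,…,z=25, each position x becomes (11x+10) mod 26.
Decoding gbkmt: g(6)→19·(6−10)≡2=c; b(1)→19·(1−10)≡11=l; k(10)→19·(10−10)≡0=a; m(12)→19·(12−10)≡12=m; t(19)→19·(19−10)≡15=p (all mod 26).

clamp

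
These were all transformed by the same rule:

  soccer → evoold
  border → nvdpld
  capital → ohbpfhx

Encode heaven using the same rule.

tlhhlz

The shift depends on letter class: consonant s→e is +12, but vowel o→v is +7. Vowels shift forward by 7 and consonants shift forward by 12.
For heaven: h(cons)+12=t, e(vowel)+7=l, a(vowel)+7=h, v(cons)+12=h, e(vowel)+7=l, n(cons)+12=z.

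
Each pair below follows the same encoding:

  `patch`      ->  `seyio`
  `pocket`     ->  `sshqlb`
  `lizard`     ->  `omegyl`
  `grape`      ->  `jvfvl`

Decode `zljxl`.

In patch: p→s is +3, a→e is +4, t→y is +5, c→i is +6 — the shift increases by 1 each position. Letter i (0-indexed) is shifted by i+3, so successive shifts are 3, 4, 5, ….
Decoding zljxl: z−3=w, l−4=h, j−5=e, x−6=r, l−7=e.

where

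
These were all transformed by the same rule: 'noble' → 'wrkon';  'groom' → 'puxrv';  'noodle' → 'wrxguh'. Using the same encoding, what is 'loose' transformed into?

urxvn

Shifts by position in noble: pos 0: n→w (+9), pos 1: o→r (+3), pos 2: b→k (+9), pos 3: l→o (+3) — repeating every 2. A repeating key of period 2 is used — shifts +9, +3 over and over.
Applying it to loose: l+9=u, o+3=r, o+9=x, s+3=v, e+9=n.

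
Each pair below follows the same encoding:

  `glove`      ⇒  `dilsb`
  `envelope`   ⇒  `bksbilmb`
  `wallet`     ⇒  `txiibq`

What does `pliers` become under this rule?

Each letter is shifted forward by 23 in the alphabet (a Caesar shift of +23).
On pliers: p+23=m, l+23=i, i+23=f, e+23=b, r+23=o, s+23=p.

mifbop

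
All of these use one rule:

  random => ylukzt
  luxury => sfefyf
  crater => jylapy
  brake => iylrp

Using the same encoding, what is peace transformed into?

The shift depends on letter class: consonant r→y is +7, but vowel a→l is +11. Vowels shift forward by 11 and consonants shift forward by 7.
For peace: p(cons)+7=w, e(vowel)+11=p, a(vowel)+11=l, c(cons)+7=j, e(vowel)+11=p.

wpljp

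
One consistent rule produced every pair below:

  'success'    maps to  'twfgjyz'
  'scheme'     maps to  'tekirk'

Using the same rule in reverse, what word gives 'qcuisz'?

parent

Letter i (0-indexed) is shifted by i+1, so successive shifts are 1, 2, 3, ….
Undoing it on qcuisz: q−1=p, c−2=a, u−3=r, i−4=e, s−5=n, z−6=t.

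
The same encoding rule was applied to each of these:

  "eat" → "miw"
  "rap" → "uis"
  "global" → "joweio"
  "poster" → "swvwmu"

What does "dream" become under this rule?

The shift depends on letter class: consonant t→w is +3, but vowel e→m is +8. Two shifts are in play — +8 for a/e/i/o/u, +3 for every other letter.
For dream: d(cons)+3=g, r(cons)+3=u, e(vowel)+8=m, a(vowel)+8=i, m(cons)+3=p.

gumip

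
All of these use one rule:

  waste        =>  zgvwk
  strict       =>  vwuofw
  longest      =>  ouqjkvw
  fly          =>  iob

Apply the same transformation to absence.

The shift depends on letter class: consonant w→z is +3, but vowel a→g is +6. Two shifts are in play — +6 for a/e/i/o/u, +3 for every other letter.
On absence: a(vowel)+6=g, b(cons)+3=e, s(cons)+3=v, e(vowel)+6=k, n(cons)+3=q, c(cons)+3=f, e(vowel)+6=k.

gevkqfk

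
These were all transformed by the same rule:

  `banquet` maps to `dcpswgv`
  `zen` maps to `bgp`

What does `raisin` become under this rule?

Compare letters: b→d is +2, a→c is +2, n→p is +2 — a constant shift. It's a constant shift of +2 (ROT2).
For raisin: r+2=t, a+2=c, i+2=k, s+2=u, i+2=k, n+2=p.

tckukp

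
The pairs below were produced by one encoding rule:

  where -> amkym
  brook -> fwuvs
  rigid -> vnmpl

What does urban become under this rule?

ywhhv

In where: w→a is +4, h→m is +5, e→k is +6, r→y is +7 — the shift increases by 1 each position. Each letter shifts forward by (position + 4), i.e. 4, 5, 6, … — the shift grows by one for each successive letter.
On urban: u+4=y, r+5=w, b+6=h, a+7=h, n+8=v.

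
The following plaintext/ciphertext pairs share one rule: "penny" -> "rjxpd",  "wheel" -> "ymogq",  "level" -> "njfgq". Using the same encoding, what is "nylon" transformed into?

pdvqs

Shifts by position in penny: pos 0: p→r (+2), pos 1: e→j (+5), pos 2: n→x (+10), pos 3: n→p (+2), pos 4: y→d (+5) — repeating every 3. The shifts repeat in a cycle of length 3: positions 0,1,… shift by +2, +5, +10, then the pattern repeats.
On nylon: n+2=p, y+5=d, l+10=v, o+2=q, n+5=s.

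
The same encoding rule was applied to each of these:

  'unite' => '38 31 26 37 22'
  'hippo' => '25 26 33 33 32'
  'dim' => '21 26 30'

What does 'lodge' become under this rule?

29 32 21 24 22

Each letter is replaced by its alphabet position (a=1..z=26) + 17.
For lodge: l=12→29, o=15→32, d=4→21, g=7→24, e=5→22.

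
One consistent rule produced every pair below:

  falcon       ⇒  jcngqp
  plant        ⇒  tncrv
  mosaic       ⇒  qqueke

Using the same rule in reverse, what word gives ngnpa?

Shifts by position in falcon: pos 0: f→j (+4), pos 1: a→c (+2), pos 2: l→n (+2), pos 3: c→g (+4), pos 4: o→q (+2), pos 5: n→p (+2) — repeating every 3. The shifts repeat in a cycle of length 3: positions 0,1,… shift by +4, +2, +2, then the pattern repeats.
Reversing it on ngnpa: n−4=j, g−2=e, n−2=l, p−4=l, a−2=y.

jelly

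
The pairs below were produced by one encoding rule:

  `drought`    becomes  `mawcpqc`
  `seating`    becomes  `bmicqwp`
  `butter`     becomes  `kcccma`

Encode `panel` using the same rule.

yiwmu

The rule splits by letter class: vowels +8, consonants +9.
On panel: p(cons)+9=y, a(vowel)+8=i, n(cons)+9=w, e(vowel)+8=m, l(cons)+9=u.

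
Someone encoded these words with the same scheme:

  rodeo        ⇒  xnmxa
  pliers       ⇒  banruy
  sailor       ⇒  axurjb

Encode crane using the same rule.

nwjal

The output letters match the input read backwards, each shifted +9: rodeo reversed is oedor. The word is reversed, then every letter is shifted forward by 9.
For crane: reverse → enarc; then shift: e+9=n, n+9=w, a+9=j, r+9=a, c+9=l.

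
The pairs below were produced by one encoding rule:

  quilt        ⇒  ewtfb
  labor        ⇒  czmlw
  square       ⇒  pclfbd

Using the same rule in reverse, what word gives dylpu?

The output letters match the input read backwards, each shifted +11: quilt reversed is tliuq. The word is reversed, then every letter is shifted forward by 11.
Reversing it on dylpu: shift back: d−11=s, y−11=n, l−11=a, p−11=e, u−11=j → snaej; then reverse → jeans.

jeans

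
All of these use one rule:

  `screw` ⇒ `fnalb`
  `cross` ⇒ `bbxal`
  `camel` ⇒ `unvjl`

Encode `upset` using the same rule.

The output letters match the input read backwards, each shifted +9: screw reversed is wercs. The word is reversed, then every letter is shifted forward by 9.
On upset: reverse → tespu; then shift: t+9=c, e+9=n, s+9=b, p+9=y, u+9=d.

cnbyd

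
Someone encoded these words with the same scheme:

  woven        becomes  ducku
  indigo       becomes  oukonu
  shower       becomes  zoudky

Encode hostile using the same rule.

ouzaosk

The shift depends on letter class: consonant w→d is +7, but vowel o→u is +6. Two shifts are in play — +6 for a/e/i/o/u, +7 for every other letter.
For hostile: h(cons)+7=o, o(vowel)+6=u, s(cons)+7=z, t(cons)+7=a, i(vowel)+6=o, l(cons)+7=s, e(vowel)+6=k.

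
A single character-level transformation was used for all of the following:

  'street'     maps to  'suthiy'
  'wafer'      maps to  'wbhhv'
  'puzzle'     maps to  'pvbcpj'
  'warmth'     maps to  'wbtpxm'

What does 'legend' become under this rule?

lfihri

In street: s→s is +0, t→u is +1, r→t is +2, e→h is +3 — the shift increases by 1 each position. Letter i (0-indexed) is shifted by i+0, so successive shifts are 0, 1, 2, ….
Applying it to legend: l+0=l, e+1=f, g+2=i, e+3=h, n+4=r, d+5=i.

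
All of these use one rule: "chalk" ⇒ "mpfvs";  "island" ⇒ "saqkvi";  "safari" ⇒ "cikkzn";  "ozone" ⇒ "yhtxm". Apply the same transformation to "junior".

tcssww

Shifts by position in chalk: pos 0: c→m (+10), pos 1: h→p (+8), pos 2: a→f (+5), pos 3: l→v (+10), pos 4: k→s (+8) — repeating every 3. It's a Vigenère-style cipher with numeric key [10,8,5]: position i shifts by key[i mod 3].
On junior: j+10=t, u+8=c, n+5=s, i+10=s, o+8=w, r+5=w.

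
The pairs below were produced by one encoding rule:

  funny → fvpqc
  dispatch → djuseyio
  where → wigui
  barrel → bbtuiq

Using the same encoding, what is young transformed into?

ypwqk

In funny: f→f is +0, u→v is +1, n→p is +2, n→q is +3 — the shift increases by 1 each position. The shift increases by 1 at each position, starting from +0: 0, 1, 2, ….
Applying it to young: y+0=y, o+1=p, u+2=w, n+3=q, g+4=k.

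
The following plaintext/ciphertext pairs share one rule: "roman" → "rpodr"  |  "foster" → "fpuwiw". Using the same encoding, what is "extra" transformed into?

eyvue

In roman: r→r is +0, o→p is +1, m→o is +2, a→d is +3 — the shift increases by 1 each position. Each letter shifts forward by its position index (0, 1, 2, …) — the shift grows by one for each successive letter.
Applying it to extra: e+0=e, x+1=y, t+2=v, r+3=u, a+4=e.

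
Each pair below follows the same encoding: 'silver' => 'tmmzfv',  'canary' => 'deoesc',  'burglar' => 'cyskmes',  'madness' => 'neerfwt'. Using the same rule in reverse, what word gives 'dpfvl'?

Shifts by position in silver: pos 0: s→t (+1), pos 1: i→m (+4), pos 2: l→m (+1), pos 3: v→z (+4) — repeating every 2. The shifts repeat in a cycle of length 2: positions 0,1,… shift by +1, +4, then the pattern repeats.
Undoing it on dpfvl: d−1=c, p−4=l, f−1=e, v−4=r, l−1=k.

clerk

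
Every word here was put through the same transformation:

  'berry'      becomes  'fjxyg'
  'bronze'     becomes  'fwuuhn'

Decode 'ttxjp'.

porch

In berry: b→f is +4, e→j is +5, r→x is +6, r→y is +7 — the shift increases by 1 each position. Each letter shifts forward by (position + 4), i.e. 4, 5, 6, … — the shift grows by one for each successive letter.
Undoing it on ttxjp: t−4=p, t−5=o, x−6=r, j−7=c, p−8=h.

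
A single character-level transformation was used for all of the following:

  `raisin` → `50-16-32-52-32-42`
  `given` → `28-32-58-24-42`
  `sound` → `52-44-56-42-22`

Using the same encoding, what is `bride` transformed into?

18-50-32-22-24

r(#18)→50 and a(#1)→16: differences scale by 2, so n = 2·pos + 14. The formula is n = 2×(alphabet index, a=1) + 14.
Applying it to bride: b=2→18, r=18→50, i=9→32, d=4→22, e=5→24.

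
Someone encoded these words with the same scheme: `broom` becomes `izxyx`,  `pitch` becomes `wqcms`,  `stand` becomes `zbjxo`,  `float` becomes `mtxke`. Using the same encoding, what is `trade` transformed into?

azjnp

Letter i (0-indexed) is shifted by i+7, so successive shifts are 7, 8, 9, ….
On trade: t+7=a, r+8=z, a+9=j, d+10=n, e+11=p.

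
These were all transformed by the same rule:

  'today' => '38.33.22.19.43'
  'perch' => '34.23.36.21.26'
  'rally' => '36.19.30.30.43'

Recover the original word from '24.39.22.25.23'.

fudge

The number is (letter's place in the alphabet, a=1) + 18.
Undoing it on 24.39.22.25.23: 24→(24−18)÷1=6=f, 39→(39−18)÷1=21=u, 22→(22−18)÷1=4=d, 25→(25−18)÷1=7=g, 23→(23−18)÷1=5=e.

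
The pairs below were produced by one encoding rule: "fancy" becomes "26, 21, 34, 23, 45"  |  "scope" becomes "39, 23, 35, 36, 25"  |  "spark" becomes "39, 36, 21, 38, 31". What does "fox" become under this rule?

26, 35, 44

f is letter #6 and maps to 26: an offset of 20. Letters become their 1-based position plus 20 (so a→21, b→22, …).
For fox: f=6→26, o=15→35, x=24→44.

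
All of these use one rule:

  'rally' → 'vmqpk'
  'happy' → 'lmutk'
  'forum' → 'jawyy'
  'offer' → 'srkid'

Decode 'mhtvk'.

ivory

It's a Vigenère-style cipher with numeric key [4,12,5]: position i shifts by key[i mod 3].
Undoing it on mhtvk: m−4=i, h−12=v, t−5=o, v−4=r, k−12=y.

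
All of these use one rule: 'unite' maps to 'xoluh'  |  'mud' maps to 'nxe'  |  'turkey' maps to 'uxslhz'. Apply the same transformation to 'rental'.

shoudm

The shift depends on letter class: consonant n→o is +1, but vowel u→x is +3. Vowels shift forward by 3 and consonants shift forward by 1.
On rental: r(cons)+1=s, e(vowel)+3=h, n(cons)+1=o, t(cons)+1=u, a(vowel)+3=d, l(cons)+1=m.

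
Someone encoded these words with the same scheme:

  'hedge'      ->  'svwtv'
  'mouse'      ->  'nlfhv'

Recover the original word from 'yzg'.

Each pair mirrors across the alphabet (h↔s, e↔v, d↔w): positions sum to 25. Letters are reflected about the middle of the alphabet (position → 25−position): Atbash.
Undoing it on yzg: y↔b, z↔a, g↔t.

bat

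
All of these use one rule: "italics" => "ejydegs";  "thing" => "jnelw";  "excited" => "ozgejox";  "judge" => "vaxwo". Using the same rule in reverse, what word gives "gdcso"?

close

i(8)→e(4) and t(19)→j(9) fit y≡17x+24 (mod 26); the inverse of 17 mod 26 is 23. Each letter's alphabet position (a=0..z=25) is mapped through 17·x+24 mod 26 — an affine cipher.
Decoding gdcso: g(6)→23·(6−24)≡2=c; d(3)→23·(3−24)≡11=l; c(2)→23·(2−24)≡14=o; s(18)→23·(18−24)≡18=s; o(14)→23·(14−24)≡4=e (all mod 26).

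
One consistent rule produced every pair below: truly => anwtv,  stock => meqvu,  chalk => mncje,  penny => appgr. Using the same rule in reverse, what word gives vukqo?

Read the word backwards and shift each letter +2.
Undoing it on vukqo: shift back: v−2=t, u−2=s, k−2=i, q−2=o, o−2=m → tsiom; then reverse → moist.

moist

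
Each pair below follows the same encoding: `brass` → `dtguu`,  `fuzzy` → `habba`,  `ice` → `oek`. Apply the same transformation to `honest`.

jupkuv

The shift depends on letter class: consonant b→d is +2, but vowel a→g is +6. Vowels shift forward by 6 and consonants shift forward by 2.
On honest: h(cons)+2=j, o(vowel)+6=u, n(cons)+2=p, e(vowel)+6=k, s(cons)+2=u, t(cons)+2=v.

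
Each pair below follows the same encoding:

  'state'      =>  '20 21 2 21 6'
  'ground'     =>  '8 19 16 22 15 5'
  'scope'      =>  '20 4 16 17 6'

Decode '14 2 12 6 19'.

maker

Letters become their 1-based position plus 1 (so a→2, b→3, …).
Reversing it on 14 2 12 6 19: 14→(14−1)÷1=13=m, 2→(2−1)÷1=1=a, 12→(12−1)÷1=11=k, 6→(6−1)÷1=5=e, 19→(19−1)÷1=18=r.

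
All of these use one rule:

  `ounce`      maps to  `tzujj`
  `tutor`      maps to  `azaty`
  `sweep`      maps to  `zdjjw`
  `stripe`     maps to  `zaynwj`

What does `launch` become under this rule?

The rule splits by letter class: vowels +5, consonants +7.
Applying it to launch: l(cons)+7=s, a(vowel)+5=f, u(vowel)+5=z, n(cons)+7=u, c(cons)+7=j, h(cons)+7=o.

sfzujo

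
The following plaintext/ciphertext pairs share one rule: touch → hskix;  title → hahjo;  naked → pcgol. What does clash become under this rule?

t(19)→h(7) and o(14)→s(18) fit y≡3x+2 (mod 26); the inverse of 3 mod 26 is 9. Each letter's alphabet position (a=0..z=25) is mapped through 3·x+2 mod 26 — an affine cipher.
On clash: c(2)→3·2+2≡8=i; l(11)→3·11+2≡9=j; a(0)→3·0+2≡2=c; s(18)→3·18+2≡4=e; h(7)→3·7+2≡23=x (all mod 26).

ijcex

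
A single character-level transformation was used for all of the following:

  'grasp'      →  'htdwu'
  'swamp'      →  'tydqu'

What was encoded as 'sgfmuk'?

recipe

In grasp: g→h is +1, r→t is +2, a→d is +3, s→w is +4 — the shift increases by 1 each position. Letter i (0-indexed) is shifted by i+1, so successive shifts are 1, 2, 3, ….
Reversing it on sgfmuk: s−1=r, g−2=e, f−3=c, m−4=i, u−5=p, k−6=e.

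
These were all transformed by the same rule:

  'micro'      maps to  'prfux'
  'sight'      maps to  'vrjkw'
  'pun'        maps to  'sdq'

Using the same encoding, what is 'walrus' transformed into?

zjoudv

The shift depends on letter class: consonant m→p is +3, but vowel i→r is +9. Vowels shift forward by 9 and consonants shift forward by 3.
For walrus: w(cons)+3=z, a(vowel)+9=j, l(cons)+3=o, r(cons)+3=u, u(vowel)+9=d, s(cons)+3=v.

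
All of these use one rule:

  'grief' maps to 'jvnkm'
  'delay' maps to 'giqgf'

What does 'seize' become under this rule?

In grief: g→j is +3, r→v is +4, i→n is +5, e→k is +6 — the shift increases by 1 each position. Each letter shifts forward by (position + 3), i.e. 3, 4, 5, … — the shift grows by one for each successive letter.
On seize: s+3=v, e+4=i, i+5=n, z+6=f, e+7=l.

vinfl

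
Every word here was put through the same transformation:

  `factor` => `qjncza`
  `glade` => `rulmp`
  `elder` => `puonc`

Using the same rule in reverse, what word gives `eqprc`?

their

Shifts by position in factor: pos 0: f→q (+11), pos 1: a→j (+9), pos 2: c→n (+11), pos 3: t→c (+9) — repeating every 2. The shifts repeat in a cycle of length 2: positions 0,1,… shift by +11, +9, then the pattern repeats.
Undoing it on eqprc: e−11=t, q−9=h, p−11=e, r−9=i, c−11=r.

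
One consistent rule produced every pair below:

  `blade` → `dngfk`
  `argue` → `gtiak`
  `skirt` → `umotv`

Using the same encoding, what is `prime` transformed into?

The shift depends on letter class: consonant b→d is +2, but vowel a→g is +6. Vowels shift forward by 6 and consonants shift forward by 2.
For prime: p(cons)+2=r, r(cons)+2=t, i(vowel)+6=o, m(cons)+2=o, e(vowel)+6=k.

rtook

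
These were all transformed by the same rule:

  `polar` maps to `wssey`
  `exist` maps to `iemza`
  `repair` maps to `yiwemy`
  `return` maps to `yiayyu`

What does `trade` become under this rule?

The shift depends on letter class: consonant p→w is +7, but vowel o→s is +4. Two shifts are in play — +4 for a/e/i/o/u, +7 for every other letter.
On trade: t(cons)+7=a, r(cons)+7=y, a(vowel)+4=e, d(cons)+7=k, e(vowel)+4=i.

ayeki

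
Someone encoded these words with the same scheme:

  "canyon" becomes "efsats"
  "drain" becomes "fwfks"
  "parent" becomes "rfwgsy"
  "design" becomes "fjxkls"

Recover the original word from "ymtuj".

Shifts by position in canyon: pos 0: c→e (+2), pos 1: a→f (+5), pos 2: n→s (+5), pos 3: y→a (+2), pos 4: o→t (+5), pos 5: n→s (+5) — repeating every 3. The shifts repeat in a cycle of length 3: positions 0,1,… shift by +2, +5, +5, then the pattern repeats.
Undoing it on ymtuj: y−2=w, m−5=h, t−5=o, u−2=s, j−5=e.

whose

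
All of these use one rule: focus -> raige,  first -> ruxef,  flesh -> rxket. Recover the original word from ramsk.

Shifts by position in focus: pos 0: f→r (+12), pos 1: o→a (+12), pos 2: c→i (+6), pos 3: u→g (+12), pos 4: s→e (+12) — repeating every 3. It's a Vigenère-style cipher with numeric key [12,12,6]: position i shifts by key[i mod 3].
Reversing it on ramsk: r−12=f, a−12=o, m−6=g, s−12=g, k−12=y.

foggy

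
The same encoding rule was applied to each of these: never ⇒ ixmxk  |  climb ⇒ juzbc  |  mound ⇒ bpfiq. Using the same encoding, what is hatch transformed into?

This is an affine cipher: with a=0,…,z=25, each position x becomes (7x+21) mod 26.
For hatch: h(7)→7·7+21≡18=s; a(0)→7·0+21≡21=v; t(19)→7·19+21≡24=y; c(2)→7·2+21≡9=j; h(7)→7·7+21≡18=s (all mod 26).

svyjs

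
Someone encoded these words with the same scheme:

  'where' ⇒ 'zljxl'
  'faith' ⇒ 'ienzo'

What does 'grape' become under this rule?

jvfvl

Each letter shifts forward by (position + 3), i.e. 3, 4, 5, … — the shift grows by one for each successive letter.
On grape: g+3=j, r+4=v, a+5=f, p+6=v, e+7=l.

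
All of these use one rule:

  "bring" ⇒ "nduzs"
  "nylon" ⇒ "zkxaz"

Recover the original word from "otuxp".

child

Each letter is shifted forward by 12 in the alphabet (a Caesar shift of +12).
Reversing it on otuxp: o−12=c, t−12=h, u−12=i, x−12=l, p−12=d.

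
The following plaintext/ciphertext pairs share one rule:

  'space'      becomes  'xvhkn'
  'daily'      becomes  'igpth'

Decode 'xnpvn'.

shine

In space: s→x is +5, p→v is +6, a→h is +7, c→k is +8 — the shift increases by 1 each position. Each letter shifts forward by (position + 5), i.e. 5, 6, 7, … — the shift grows by one for each successive letter.
Decoding xnpvn: x−5=s, n−6=h, p−7=i, v−8=n, n−9=e.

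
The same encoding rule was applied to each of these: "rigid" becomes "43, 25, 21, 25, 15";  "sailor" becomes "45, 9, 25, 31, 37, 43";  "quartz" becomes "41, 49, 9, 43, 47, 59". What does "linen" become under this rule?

With a=1..z=26, the number is 2·pos + 7.
Applying it to linen: l=12→31, i=9→25, n=14→35, e=5→17, n=14→35.

31, 25, 35, 17, 35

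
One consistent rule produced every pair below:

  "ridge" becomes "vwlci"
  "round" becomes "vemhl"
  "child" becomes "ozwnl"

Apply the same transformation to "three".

pzvii

r(17)→v(21) and i(8)→w(22) fit y≡23x+20 (mod 26); the inverse of 23 mod 26 is 17. This is an affine cipher: with a=0,…,z=25, each position x becomes (23x+20) mod 26.
For three: t(19)→23·19+20≡15=p; h(7)→23·7+20≡25=z; r(17)→23·17+20≡21=v; e(4)→23·4+20≡8=i; e(4)→23·4+20≡8=i (all mod 26).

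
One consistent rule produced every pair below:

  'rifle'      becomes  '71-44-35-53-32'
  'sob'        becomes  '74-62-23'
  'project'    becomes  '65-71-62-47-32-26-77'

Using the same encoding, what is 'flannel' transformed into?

35-53-20-59-59-32-53

r(#18)→71 and i(#9)→44: differences scale by 3, so n = 3·pos + 17. The formula is n = 3×(alphabet index, a=1) + 17.
For flannel: f=6→35, l=12→53, a=1→20, n=14→59, n=14→59, e=5→32, l=12→53.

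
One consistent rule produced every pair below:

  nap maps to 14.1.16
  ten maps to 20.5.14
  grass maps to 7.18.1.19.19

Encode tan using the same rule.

n is letter #14 and maps to 14: an offset of 0. Each letter is replaced by its alphabet position (a=1, b=2, …, z=26).
Applying it to tan: t=20→20, a=1→1, n=14→14.

20.1.14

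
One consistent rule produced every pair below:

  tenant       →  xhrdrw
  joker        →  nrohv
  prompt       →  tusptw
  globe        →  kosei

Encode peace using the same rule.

A repeating key of period 2 is used — shifts +4, +3 over and over.
For peace: p+4=t, e+3=h, a+4=e, c+3=f, e+4=i.

thefi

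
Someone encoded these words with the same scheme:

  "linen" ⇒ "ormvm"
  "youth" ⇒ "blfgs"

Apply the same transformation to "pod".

klw

Each pair mirrors across the alphabet (l↔o, i↔r, n↔m): positions sum to 25. Each letter is replaced by its mirror in the alphabet: a↔z, b↔y, c↔x, and so on (the Atbash cipher).
Applying it to pod: p↔k, o↔l, d↔w.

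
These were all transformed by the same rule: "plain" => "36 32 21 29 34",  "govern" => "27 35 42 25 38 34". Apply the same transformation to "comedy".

23 35 33 25 24 45

p is letter #16 and maps to 36: an offset of 20. The number is (letter's place in the alphabet, a=1) + 20.
On comedy: c=3→23, o=15→35, m=13→33, e=5→25, d=4→24, y=25→45.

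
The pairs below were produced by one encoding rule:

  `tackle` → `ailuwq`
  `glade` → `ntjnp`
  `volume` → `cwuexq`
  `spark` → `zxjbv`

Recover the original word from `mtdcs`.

flush

In tackle: t→a is +7, a→i is +8, c→l is +9, k→u is +10 — the shift increases by 1 each position. Each letter shifts forward by (position + 7), i.e. 7, 8, 9, … — the shift grows by one for each successive letter.
Decoding mtdcs: m−7=f, t−8=l, d−9=u, c−10=s, s−11=h.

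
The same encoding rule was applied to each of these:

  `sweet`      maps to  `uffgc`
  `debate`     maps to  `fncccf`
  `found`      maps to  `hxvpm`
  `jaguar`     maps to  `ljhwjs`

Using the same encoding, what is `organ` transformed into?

The shifts repeat in a cycle of length 3: positions 0,1,… shift by +2, +9, +1, then the pattern repeats.
Applying it to organ: o+2=q, r+9=a, g+1=h, a+2=c, n+9=w.

qahcw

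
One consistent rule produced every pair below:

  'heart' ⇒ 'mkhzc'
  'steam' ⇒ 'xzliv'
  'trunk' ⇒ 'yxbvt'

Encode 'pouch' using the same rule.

Each letter shifts forward by (position + 5), i.e. 5, 6, 7, … — the shift grows by one for each successive letter.
On pouch: p+5=u, o+6=u, u+7=b, c+8=k, h+9=q.

uubkq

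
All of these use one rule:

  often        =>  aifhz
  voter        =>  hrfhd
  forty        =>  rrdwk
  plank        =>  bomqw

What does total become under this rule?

The shifts repeat in a cycle of length 2: positions 0,1,… shift by +12, +3, then the pattern repeats.
Applying it to total: t+12=f, o+3=r, t+12=f, a+3=d, l+12=x.

frfdx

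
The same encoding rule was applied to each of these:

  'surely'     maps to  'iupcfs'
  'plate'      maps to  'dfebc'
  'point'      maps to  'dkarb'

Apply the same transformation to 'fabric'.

s(18)→i(8) and u(20)→u(20) fit y≡19x+4 (mod 26); the inverse of 19 mod 26 is 11. Each letter's alphabet position (a=0..z=25) is mapped through 19·x+4 mod 26 — an affine cipher.
For fabric: f(5)→19·5+4≡21=v; a(0)→19·0+4≡4=e; b(1)→19·1+4≡23=x; r(17)→19·17+4≡15=p; i(8)→19·8+4≡0=a; c(2)→19·2+4≡16=q (all mod 26).

vexpaq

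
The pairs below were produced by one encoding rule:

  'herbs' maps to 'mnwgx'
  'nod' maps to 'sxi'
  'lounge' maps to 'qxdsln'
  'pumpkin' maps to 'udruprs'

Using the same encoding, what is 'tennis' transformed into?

ynssrx

The rule splits by letter class: vowels +9, consonants +5.
Applying it to tennis: t(cons)+5=y, e(vowel)+9=n, n(cons)+5=s, n(cons)+5=s, i(vowel)+9=r, s(cons)+5=x.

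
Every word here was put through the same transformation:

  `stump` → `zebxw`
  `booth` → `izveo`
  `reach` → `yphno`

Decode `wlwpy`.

Shifts by position in stump: pos 0: s→z (+7), pos 1: t→e (+11), pos 2: u→b (+7), pos 3: m→x (+11) — repeating every 2. It's a Vigenère-style cipher with numeric key [7,11]: position i shifts by key[i mod 2].
Reversing it on wlwpy: w−7=p, l−11=a, w−7=p, p−11=e, y−7=r.

paper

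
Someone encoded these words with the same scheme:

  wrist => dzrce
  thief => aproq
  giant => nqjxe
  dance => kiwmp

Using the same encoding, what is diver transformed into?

The shift increases by 1 at each position, starting from +7: 7, 8, 9, ….
On diver: d+7=k, i+8=q, v+9=e, e+10=o, r+11=c.

kqeoc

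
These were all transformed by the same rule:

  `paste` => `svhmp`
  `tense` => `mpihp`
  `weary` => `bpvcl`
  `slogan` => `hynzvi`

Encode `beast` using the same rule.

Treating letters as 0–25, the rule is x ↦ 5x + 21 (mod 26).
For beast: b(1)→5·1+21≡0=a; e(4)→5·4+21≡15=p; a(0)→5·0+21≡21=v; s(18)→5·18+21≡7=h; t(19)→5·19+21≡12=m (all mod 26).

apvhm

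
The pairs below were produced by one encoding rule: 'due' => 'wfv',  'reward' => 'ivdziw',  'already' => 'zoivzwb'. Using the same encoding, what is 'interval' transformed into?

rmgviezo

Each pair mirrors across the alphabet (d↔w, u↔f, e↔v): positions sum to 25. Each letter is replaced by its mirror in the alphabet: a↔z, b↔y, c↔x, and so on (the Atbash cipher).
Applying it to interval: i↔r, n↔m, t↔g, e↔v, r↔i, v↔e, a↔z, l↔o.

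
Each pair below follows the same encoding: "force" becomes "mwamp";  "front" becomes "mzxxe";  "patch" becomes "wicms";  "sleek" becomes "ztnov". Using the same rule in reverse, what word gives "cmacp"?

In force: f→m is +7, o→w is +8, r→a is +9, c→m is +10 — the shift increases by 1 each position. The shift increases by 1 at each position, starting from +7: 7, 8, 9, ….
Decoding cmacp: c−7=v, m−8=e, a−9=r, c−10=s, p−11=e.

verse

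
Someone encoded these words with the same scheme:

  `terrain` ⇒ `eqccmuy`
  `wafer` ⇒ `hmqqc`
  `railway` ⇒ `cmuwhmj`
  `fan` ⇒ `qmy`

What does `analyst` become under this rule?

The shift depends on letter class: consonant t→e is +11, but vowel e→q is +12. Two shifts are in play — +12 for a/e/i/o/u, +11 for every other letter.
Applying it to analyst: a(vowel)+12=m, n(cons)+11=y, a(vowel)+12=m, l(cons)+11=w, y(cons)+11=j, s(cons)+11=d, t(cons)+11=e.

mymwjde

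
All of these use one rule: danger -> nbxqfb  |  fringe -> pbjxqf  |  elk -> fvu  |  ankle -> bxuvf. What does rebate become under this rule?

bflbdf

The shift depends on letter class: consonant d→n is +10, but vowel a→b is +1. The rule splits by letter class: vowels +1, consonants +10.
For rebate: r(cons)+10=b, e(vowel)+1=f, b(cons)+10=l, a(vowel)+1=b, t(cons)+10=d, e(vowel)+1=f.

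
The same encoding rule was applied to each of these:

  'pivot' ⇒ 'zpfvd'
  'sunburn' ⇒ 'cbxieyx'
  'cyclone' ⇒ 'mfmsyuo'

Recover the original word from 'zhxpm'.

panic

Shifts by position in pivot: pos 0: p→z (+10), pos 1: i→p (+7), pos 2: v→f (+10), pos 3: o→v (+7) — repeating every 2. A repeating key of period 2 is used — shifts +10, +7 over and over.
Reversing it on zhxpm: z−10=p, h−7=a, x−10=n, p−7=i, m−10=c.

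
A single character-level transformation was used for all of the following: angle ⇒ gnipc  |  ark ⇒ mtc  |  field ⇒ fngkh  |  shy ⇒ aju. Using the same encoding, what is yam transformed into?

Two steps: reverse the string, then apply a Caesar shift of +2.
On yam: reverse → may; then shift: m+2=o, a+2=c, y+2=a.

oca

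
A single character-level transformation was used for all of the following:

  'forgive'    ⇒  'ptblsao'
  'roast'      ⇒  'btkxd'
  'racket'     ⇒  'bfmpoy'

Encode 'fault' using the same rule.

Shifts by position in forgive: pos 0: f→p (+10), pos 1: o→t (+5), pos 2: r→b (+10), pos 3: g→l (+5) — repeating every 2. It's a Vigenère-style cipher with numeric key [10,5]: position i shifts by key[i mod 2].
For fault: f+10=p, a+5=f, u+10=e, l+5=q, t+10=d.

pfeqd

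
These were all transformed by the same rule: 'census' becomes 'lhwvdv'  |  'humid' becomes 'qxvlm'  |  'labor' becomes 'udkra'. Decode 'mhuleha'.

A repeating key of period 2 is used — shifts +9, +3 over and over.
Undoing it on mhuleha: m−9=d, h−3=e, u−9=l, l−3=i, e−9=v, h−3=e, a−9=r.

deliver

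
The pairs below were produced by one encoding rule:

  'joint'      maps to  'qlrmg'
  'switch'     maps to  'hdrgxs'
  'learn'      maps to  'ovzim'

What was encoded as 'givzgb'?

Letters are reflected about the middle of the alphabet (position → 25−position): Atbash.
Decoding givzgb: g↔t, i↔r, v↔e, z↔a, g↔t, b↔y.

treaty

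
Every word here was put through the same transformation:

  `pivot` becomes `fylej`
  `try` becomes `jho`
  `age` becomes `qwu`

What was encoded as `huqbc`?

realm

Compare letters: p→f is +16, i→y is +16, v→l is +16 — a constant shift. Each letter is shifted forward by 16 in the alphabet (a Caesar shift of +16).
Reversing it on huqbc: h−16=r, u−16=e, q−16=a, b−16=l, c−16=m.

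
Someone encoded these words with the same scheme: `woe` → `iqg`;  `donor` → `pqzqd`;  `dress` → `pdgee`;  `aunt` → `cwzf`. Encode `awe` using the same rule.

The shift depends on letter class: consonant w→i is +12, but vowel o→q is +2. The rule splits by letter class: vowels +2, consonants +12.
For awe: a(vowel)+2=c, w(cons)+12=i, e(vowel)+2=g.

cig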